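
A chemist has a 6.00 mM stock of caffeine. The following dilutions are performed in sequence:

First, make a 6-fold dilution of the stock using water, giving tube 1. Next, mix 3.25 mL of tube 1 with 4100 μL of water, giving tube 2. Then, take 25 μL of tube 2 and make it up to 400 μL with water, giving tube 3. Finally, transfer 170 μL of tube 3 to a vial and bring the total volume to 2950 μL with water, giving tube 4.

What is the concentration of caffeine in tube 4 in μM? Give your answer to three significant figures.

Step 1: 6-fold → factor 6
Step 2: 3.25 mL + 4100 μL = 7.35 mL total → factor 7.35/3.25 = 2.2615
Step 3: 25 μL brought to 400 μL → factor 400/25 = 16
Step 4: 170 μL brought to 2950 μL → factor 2950/170 = 17.353
Overall dilution factor = 6 × 2.2615 × 16 × 17.353 = 3767.5
Final = 6.00 mM / 3767.5 = 0.001593 mM = 1.59 μM

1.59 μM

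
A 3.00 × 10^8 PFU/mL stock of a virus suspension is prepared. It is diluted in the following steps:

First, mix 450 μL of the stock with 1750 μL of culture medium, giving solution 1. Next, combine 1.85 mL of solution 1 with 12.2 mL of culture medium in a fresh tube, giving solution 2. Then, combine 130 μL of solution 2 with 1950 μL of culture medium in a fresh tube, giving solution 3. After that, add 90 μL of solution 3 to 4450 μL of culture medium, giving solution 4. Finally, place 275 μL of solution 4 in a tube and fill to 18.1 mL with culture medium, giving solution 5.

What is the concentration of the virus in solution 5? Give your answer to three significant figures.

152 PFU/mL

Step 1: 450 μL + 1750 μL = 2200 μL total → factor 2200/450 = 4.8889
Step 2: 1.85 mL + 12.2 mL = 14.05 mL total → factor 14.05/1.85 = 7.5946
Step 3: 130 μL + 1950 μL = 2080 μL total → factor 2080/130 = 16
Step 4: 90 μL + 4450 μL = 4540 μL total → factor 4540/90 = 50.444
Step 5: 275 μL brought to 18.1 mL → factor 18100/275 = 65.818
Overall dilution factor = 4.8889 × 7.5946 × 16 × 50.444 × 65.818 = 1.9724 × 10^6
Final = 3.00 × 10^8 PFU/mL / 1.9724 × 10^6 = 152 PFU/mL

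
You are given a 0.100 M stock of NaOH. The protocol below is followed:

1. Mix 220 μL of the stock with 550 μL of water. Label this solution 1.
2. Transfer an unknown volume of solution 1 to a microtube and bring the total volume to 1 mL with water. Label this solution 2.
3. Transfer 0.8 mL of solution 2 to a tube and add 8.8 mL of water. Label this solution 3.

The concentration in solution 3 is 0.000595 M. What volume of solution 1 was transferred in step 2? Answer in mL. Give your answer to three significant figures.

Step 1: 220 μL + 550 μL = 770 μL total → factor 770/220 = 3.5
Step 2: v brought to 1 mL → factor = 1 mL/v
Step 3: 0.8 mL + 8.8 mL = 9.6 mL total → factor 9.6/0.8 = 12
Product of known-step factors = 42
Overall factor = 0.100 M / (0.000595 M) = 168.07
Step-2 factor = 168.07 / 42 = 4.0016
v = 1 mL / 4.0016 = 0.250 mL

0.250 mL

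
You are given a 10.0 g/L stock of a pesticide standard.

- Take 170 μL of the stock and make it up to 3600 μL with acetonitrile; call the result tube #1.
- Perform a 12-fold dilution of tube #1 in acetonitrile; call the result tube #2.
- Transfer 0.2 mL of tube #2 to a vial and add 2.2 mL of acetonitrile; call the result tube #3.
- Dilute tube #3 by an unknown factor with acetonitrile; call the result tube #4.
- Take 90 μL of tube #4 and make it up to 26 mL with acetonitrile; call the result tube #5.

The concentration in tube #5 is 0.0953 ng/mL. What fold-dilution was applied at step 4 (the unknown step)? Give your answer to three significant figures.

Step 1: 170 μL brought to 3600 μL → factor 3600/170 = 21.176
Step 2: 12-fold → factor 12
Step 3: 0.2 mL + 2.2 mL = 2.4 mL total → factor 2.4/0.2 = 12
Step 4: unknown factor x
Step 5: 90 μL brought to 26 mL → factor 26000/90 = 288.89
Product of known-step factors = 8.8094 × 10^5
Overall factor = 10.0 g/L / (0.0953 ng/mL) = 1.0493 × 10^8
x = 1.0493 × 10^8 / 8.8094 × 10^5 = 119

119-fold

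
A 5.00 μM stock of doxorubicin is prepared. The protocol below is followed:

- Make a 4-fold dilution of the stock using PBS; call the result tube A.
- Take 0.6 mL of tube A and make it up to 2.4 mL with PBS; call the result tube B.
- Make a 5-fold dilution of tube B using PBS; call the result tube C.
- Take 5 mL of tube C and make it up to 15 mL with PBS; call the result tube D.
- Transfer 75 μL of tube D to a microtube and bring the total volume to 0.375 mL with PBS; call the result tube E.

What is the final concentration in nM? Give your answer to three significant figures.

Step 1: 4-fold → factor 4
Step 2: 0.6 mL brought to 2.4 mL → factor 2.4/0.6 = 4
Step 3: 5-fold → factor 5
Step 4: 5 mL brought to 15 mL → factor 15/5 = 3
Step 5: 75 μL brought to 0.375 mL → factor 375/75 = 5
Overall dilution factor = 4 × 4 × 5 × 3 × 5 = 1200
Final = 5.00 μM / 1200 = 0.004167 μM = 4.17 nM

4.17 nM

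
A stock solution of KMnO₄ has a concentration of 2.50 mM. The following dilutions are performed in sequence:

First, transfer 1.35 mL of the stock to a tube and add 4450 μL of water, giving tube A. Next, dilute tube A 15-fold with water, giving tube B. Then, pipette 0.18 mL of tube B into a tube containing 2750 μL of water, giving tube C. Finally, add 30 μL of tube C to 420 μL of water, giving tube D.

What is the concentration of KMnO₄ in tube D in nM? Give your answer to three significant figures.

Step 1: 1.35 mL + 4450 μL = 5.8 mL total → factor 5.8/1.35 = 4.2963
Step 2: 15-fold → factor 15
Step 3: 0.18 mL + 2750 μL = 2.93 mL total → factor 2.93/0.18 = 16.278
Step 4: 30 μL + 420 μL = 450 μL total → factor 450/30 = 15
Overall dilution factor = 4.2963 × 15 × 16.278 × 15 = 15735
Final = 2.50 mM / 15735 = 0.0001589 mM = 159 nM

159 nM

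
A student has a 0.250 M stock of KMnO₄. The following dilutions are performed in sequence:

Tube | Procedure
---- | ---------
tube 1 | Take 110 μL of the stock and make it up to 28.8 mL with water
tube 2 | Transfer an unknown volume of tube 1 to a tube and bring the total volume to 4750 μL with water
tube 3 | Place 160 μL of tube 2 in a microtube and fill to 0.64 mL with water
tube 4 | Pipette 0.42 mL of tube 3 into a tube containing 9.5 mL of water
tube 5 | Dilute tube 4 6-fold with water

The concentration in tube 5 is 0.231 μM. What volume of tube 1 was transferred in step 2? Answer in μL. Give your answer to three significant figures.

Step 1: 110 μL brought to 28.8 mL → factor 28800/110 = 261.82
Step 2: v brought to 4750 μL → factor = 4750 μL/v
Step 3: 160 μL brought to 0.64 mL → factor 640/160 = 4
Step 4: 0.42 mL + 9.5 mL = 9.92 mL total → factor 9.92/0.42 = 23.619
Step 5: 6-fold → factor 6
Product of known-step factors = 1.4841 × 10^5
Overall factor = 0.250 M / (0.231 μM) = 1.0823 × 10^6
Step-2 factor = 1.0823 × 10^6 / 1.4841 × 10^5 = 7.2921
v = 4750 μL / 7.2921 = 651 μL

651 μL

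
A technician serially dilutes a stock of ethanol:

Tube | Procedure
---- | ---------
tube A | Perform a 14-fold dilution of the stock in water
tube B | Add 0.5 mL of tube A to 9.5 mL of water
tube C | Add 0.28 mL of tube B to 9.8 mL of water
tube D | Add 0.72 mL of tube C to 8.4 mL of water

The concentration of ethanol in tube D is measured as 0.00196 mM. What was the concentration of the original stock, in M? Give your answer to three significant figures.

0.250 M

Step 1: 14-fold → factor 14
Step 2: 0.5 mL + 9.5 mL = 10 mL total → factor 10/0.5 = 20
Step 3: 0.28 mL + 9.8 mL = 10.08 mL total → factor 10.08/0.28 = 36
Step 4: 0.72 mL + 8.4 mL = 9.12 mL total → factor 9.12/0.72 = 12.667
Overall dilution factor = 14 × 20 × 36 × 12.667 = 1.2768 × 10^5
Stock = 0.00196 mM × 1.2768 × 10^5 = 250.3 mM = 0.250 M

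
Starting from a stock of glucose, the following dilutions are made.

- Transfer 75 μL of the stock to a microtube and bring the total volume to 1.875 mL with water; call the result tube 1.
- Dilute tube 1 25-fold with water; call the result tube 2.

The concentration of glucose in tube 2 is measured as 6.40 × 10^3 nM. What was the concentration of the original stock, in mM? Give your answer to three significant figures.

4.00 mM

Step 1: 75 μL brought to 1.875 mL → factor 1875/75 = 25
Step 2: 25-fold → factor 25
Overall dilution factor = 25 × 25 = 625
Stock = 6.40 × 10^3 nM × 625 = 4.000 × 10^6 nM = 4.00 mM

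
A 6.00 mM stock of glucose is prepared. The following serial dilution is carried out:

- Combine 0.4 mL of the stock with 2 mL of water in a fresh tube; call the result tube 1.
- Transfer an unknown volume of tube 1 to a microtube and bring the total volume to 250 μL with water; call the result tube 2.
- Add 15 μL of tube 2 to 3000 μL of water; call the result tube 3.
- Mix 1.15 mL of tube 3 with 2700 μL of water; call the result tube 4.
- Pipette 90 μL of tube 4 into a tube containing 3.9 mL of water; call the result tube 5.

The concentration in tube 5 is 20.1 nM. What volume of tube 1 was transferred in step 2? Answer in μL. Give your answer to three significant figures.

150 μL

Step 1: 0.4 mL + 2 mL = 2.4 mL total → factor 2.4/0.4 = 6
Step 2: v brought to 250 μL → factor = 250 μL/v
Step 3: 15 μL + 3000 μL = 3015 μL total → factor 3015/15 = 201
Step 4: 1.15 mL + 2700 μL = 3.85 mL total → factor 3.85/1.15 = 3.3478
Step 5: 90 μL + 3.9 mL = 3990 μL total → factor 3990/90 = 44.333
Product of known-step factors = 1.7899 × 10^5
Overall factor = 6.00 mM / (20.1 nM) = 2.9851 × 10^5
Step-2 factor = 2.9851 × 10^5 / 1.7899 × 10^5 = 1.6677
v = 250 μL / 1.6677 = 150 μL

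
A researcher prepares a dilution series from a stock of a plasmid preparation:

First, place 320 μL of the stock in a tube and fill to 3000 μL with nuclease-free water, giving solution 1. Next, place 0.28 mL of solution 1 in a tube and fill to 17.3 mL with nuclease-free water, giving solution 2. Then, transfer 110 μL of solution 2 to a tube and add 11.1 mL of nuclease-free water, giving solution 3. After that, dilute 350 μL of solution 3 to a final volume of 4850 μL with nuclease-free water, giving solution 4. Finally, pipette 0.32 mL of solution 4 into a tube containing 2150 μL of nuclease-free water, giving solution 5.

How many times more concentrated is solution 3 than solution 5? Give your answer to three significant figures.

107

Step 1: 320 μL brought to 3000 μL → factor 3000/320 = 9.375
Step 2: 0.28 mL brought to 17.3 mL → factor 17.3/0.28 = 61.786
Step 3: 110 μL + 11.1 mL = 11210 μL total → factor 11210/110 = 101.91
Step 4: 350 μL brought to 4850 μL → factor 4850/350 = 13.857
Step 5: 0.32 mL + 2150 μL = 2.47 mL total → factor 2.47/0.32 = 7.7188
Dilution factor to solution 3 = 59030; to solution 5 = 6.3138 × 10^6
[solution 3]/[solution 5] = (factor to solution 5)/(factor to solution 3) = 6.3138 × 10^6/59030 = 107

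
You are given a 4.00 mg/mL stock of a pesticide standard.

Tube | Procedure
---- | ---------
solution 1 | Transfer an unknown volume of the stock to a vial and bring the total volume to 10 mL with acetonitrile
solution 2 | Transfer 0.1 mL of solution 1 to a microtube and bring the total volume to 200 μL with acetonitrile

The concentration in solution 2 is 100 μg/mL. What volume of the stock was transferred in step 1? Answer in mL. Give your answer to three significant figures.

0.500 mL

Step 1: v brought to 10 mL → factor = 10 mL/v
Step 2: 0.1 mL brought to 200 μL → factor 0.2/0.1 = 2
Product of known-step factors = 2
Overall factor = 4.00 mg/mL / (100 μg/mL) = 40
Step-1 factor = 40 / 2 = 20
v = 10 mL / 20 = 0.500 mL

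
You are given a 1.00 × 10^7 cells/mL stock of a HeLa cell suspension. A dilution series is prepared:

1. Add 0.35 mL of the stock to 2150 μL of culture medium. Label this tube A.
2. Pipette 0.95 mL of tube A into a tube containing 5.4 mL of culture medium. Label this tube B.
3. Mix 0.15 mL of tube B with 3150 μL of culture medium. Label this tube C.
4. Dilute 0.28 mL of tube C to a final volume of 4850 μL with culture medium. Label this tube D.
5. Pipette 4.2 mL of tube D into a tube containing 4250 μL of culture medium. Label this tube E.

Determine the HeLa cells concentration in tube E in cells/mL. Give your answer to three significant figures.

Step 1: 0.35 mL + 2150 μL = 2.5 mL total → factor 2.5/0.35 = 7.1429
Step 2: 0.95 mL + 5.4 mL = 6.35 mL total → factor 6.35/0.95 = 6.6842
Step 3: 0.15 mL + 3150 μL = 3.3 mL total → factor 3.3/0.15 = 22
Step 4: 0.28 mL brought to 4850 μL → factor 4.85/0.28 = 17.321
Step 5: 4.2 mL + 4250 μL = 8.45 mL total → factor 8.45/4.2 = 2.0119
Overall dilution factor = 7.1429 × 6.6842 × 22 × 17.321 × 2.0119 = 36605
Final = 1.00 × 10^7 cells/mL / 36605 = 273 cells/mL

273 cells/mL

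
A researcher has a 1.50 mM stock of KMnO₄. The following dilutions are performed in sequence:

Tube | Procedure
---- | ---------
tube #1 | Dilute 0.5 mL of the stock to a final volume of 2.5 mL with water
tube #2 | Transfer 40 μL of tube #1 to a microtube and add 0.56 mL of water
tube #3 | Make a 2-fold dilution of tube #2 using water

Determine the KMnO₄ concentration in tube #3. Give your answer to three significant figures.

0.0100 mM

Step 1: 0.5 mL brought to 2.5 mL → factor 2.5/0.5 = 5
Step 2: 40 μL + 0.56 mL = 600 μL total → factor 600/40 = 15
Step 3: 2-fold → factor 2
Overall dilution factor = 5 × 15 × 2 = 150
Final = 1.50 mM / 150 = 0.0100 mM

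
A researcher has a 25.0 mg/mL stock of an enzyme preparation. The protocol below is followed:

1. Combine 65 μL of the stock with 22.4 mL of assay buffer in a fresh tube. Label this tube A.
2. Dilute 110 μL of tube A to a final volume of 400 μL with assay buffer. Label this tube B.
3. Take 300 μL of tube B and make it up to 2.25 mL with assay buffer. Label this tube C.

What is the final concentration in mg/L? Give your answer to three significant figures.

2.65 mg/L

Step 1: 65 μL + 22.4 mL = 22465 μL total → factor 22465/65 = 345.62
Step 2: 110 μL brought to 400 μL → factor 400/110 = 3.6364
Step 3: 300 μL brought to 2.25 mL → factor 2250/300 = 7.5
Overall dilution factor = 345.62 × 3.6364 × 7.5 = 9425.9
Final = 25.0 mg/mL / 9425.9 = 0.002652 mg/mL = 2.65 mg/L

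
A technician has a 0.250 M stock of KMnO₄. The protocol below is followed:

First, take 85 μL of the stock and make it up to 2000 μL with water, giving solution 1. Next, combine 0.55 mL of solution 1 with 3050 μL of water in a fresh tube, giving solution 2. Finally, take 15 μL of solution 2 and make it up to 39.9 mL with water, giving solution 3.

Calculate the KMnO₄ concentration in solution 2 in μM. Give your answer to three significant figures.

Step 1: 85 μL brought to 2000 μL → factor 2000/85 = 23.529
Step 2: 0.55 mL + 3050 μL = 3.6 mL total → factor 3.6/0.55 = 6.5455
Dilution factor through solution 2 = 23.529 × 6.5455 = 154.01
[solution 2] = 0.250 M / 154.01 = 0.001623 M = 1.62 × 10^3 μM

1.62 × 10^3 μM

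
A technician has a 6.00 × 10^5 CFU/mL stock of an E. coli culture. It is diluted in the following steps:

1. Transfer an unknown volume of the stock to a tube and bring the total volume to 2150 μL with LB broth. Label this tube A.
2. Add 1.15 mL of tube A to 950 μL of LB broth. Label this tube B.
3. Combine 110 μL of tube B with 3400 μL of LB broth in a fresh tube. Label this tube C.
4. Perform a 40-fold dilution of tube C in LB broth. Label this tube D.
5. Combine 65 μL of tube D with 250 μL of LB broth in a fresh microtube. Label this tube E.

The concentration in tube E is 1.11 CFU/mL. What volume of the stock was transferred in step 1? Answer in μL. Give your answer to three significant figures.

44.9 μL

Step 1: v brought to 2150 μL → factor = 2150 μL/v
Step 2: 1.15 mL + 950 μL = 2.1 mL total → factor 2.1/1.15 = 1.8261
Step 3: 110 μL + 3400 μL = 3510 μL total → factor 3510/110 = 31.909
Step 4: 40-fold → factor 40
Step 5: 65 μL + 250 μL = 315 μL total → factor 315/65 = 4.8462
Product of known-step factors = 11295
Overall factor = 6.00 × 10^5 CFU/mL / (1.11 CFU/mL) = 5.4054 × 10^5
Step-1 factor = 5.4054 × 10^5 / 11295 = 47.856
v = 2150 μL / 47.856 = 44.9 μL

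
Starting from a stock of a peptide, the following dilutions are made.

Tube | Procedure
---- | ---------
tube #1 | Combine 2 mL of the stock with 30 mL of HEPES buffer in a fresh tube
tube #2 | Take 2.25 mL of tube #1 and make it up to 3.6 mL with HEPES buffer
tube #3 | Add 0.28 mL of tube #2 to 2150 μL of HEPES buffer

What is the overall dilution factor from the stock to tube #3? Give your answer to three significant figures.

222

Step 1: 2 mL + 30 mL = 32 mL total → factor 32/2 = 16
Step 2: 2.25 mL brought to 3.6 mL → factor 3.6/2.25 = 1.6
Step 3: 0.28 mL + 2150 μL = 2.43 mL total → factor 2.43/0.28 = 8.6786
Overall dilution factor = 16 × 1.6 × 8.6786 = 222.17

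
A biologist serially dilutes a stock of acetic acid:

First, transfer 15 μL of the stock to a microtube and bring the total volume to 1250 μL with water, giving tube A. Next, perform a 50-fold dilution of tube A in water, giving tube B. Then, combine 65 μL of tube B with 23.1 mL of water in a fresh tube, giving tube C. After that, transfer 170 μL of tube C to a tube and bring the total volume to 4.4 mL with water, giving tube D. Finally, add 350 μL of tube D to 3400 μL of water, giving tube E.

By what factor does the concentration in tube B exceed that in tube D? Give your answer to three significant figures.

9.22 × 10^3

Step 1: 15 μL brought to 1250 μL → factor 1250/15 = 83.333
Step 2: 50-fold → factor 50
Step 3: 65 μL + 23.1 mL = 23165 μL total → factor 23165/65 = 356.38
Step 4: 170 μL brought to 4.4 mL → factor 4400/170 = 25.882
Dilution factor to tube B = 4166.7; to tube D = 3.8434 × 10^7
[tube B]/[tube D] = (factor to tube D)/(factor to tube B) = 3.8434 × 10^7/4166.7 = 9.22 × 10^3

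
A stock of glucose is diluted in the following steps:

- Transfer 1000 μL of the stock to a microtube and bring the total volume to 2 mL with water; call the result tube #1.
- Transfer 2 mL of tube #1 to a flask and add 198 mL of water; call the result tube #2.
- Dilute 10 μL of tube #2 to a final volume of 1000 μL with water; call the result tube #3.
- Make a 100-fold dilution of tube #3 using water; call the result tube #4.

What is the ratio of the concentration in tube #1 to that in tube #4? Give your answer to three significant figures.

1.00 × 10^6

Step 1: 1000 μL brought to 2 mL → factor 2000/1000 = 2
Step 2: 2 mL + 198 mL = 200 mL total → factor 200/2 = 100
Step 3: 10 μL brought to 1000 μL → factor 1000/10 = 100
Step 4: 100-fold → factor 100
Dilution factor to tube #1 = 2; to tube #4 = 2 × 10^6
[tube #1]/[tube #4] = (factor to tube #4)/(factor to tube #1) = 2 × 10^6/2 = 1.00 × 10^6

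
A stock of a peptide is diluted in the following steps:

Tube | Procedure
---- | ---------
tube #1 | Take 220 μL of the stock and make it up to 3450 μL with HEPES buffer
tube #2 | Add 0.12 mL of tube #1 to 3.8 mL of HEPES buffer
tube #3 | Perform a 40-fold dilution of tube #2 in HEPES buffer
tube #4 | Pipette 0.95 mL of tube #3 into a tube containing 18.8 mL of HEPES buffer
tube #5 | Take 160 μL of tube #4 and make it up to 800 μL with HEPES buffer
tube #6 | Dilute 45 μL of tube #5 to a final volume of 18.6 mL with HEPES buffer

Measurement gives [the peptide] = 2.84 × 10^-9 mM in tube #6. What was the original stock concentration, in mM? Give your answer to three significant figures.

Step 1: 220 μL brought to 3450 μL → factor 3450/220 = 15.682
Step 2: 0.12 mL + 3.8 mL = 3.92 mL total → factor 3.92/0.12 = 32.667
Step 3: 40-fold → factor 40
Step 4: 0.95 mL + 18.8 mL = 19.75 mL total → factor 19.75/0.95 = 20.789
Step 5: 160 μL brought to 800 μL → factor 800/160 = 5
Step 6: 45 μL brought to 18.6 mL → factor 18600/45 = 413.33
Overall dilution factor = 15.682 × 32.667 × 40 × 20.789 × 5 × 413.33 = 8.8039 × 10^8
Stock = 2.84 × 10^-9 mM × 8.8039 × 10^8 = 2.50 mM

2.50 mM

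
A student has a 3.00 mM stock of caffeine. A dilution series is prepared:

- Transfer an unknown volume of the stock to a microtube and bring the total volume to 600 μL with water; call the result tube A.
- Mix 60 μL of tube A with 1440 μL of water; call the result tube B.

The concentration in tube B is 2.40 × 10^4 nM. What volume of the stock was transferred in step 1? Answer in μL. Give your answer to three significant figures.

Step 1: v brought to 600 μL → factor = 600 μL/v
Step 2: 60 μL + 1440 μL = 1500 μL total → factor 1500/60 = 25
Product of known-step factors = 25
Overall factor = 3.00 mM / (2.40 × 10^4 nM) = 125
Step-1 factor = 125 / 25 = 5
v = 600 μL / 5 = 120 μL

120 μL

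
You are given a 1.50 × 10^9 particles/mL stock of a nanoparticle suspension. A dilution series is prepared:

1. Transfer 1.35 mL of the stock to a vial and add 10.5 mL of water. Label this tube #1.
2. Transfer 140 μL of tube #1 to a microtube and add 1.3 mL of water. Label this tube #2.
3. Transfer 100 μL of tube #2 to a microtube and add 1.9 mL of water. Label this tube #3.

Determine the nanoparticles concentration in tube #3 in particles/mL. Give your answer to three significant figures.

8.31 × 10^5 particles/mL

Step 1: 1.35 mL + 10.5 mL = 11.85 mL total → factor 11.85/1.35 = 8.7778
Step 2: 140 μL + 1.3 mL = 1440 μL total → factor 1440/140 = 10.286
Step 3: 100 μL + 1.9 mL = 2000 μL total → factor 2000/100 = 20
Overall dilution factor = 8.7778 × 10.286 × 20 = 1805.7
Final = 1.50 × 10^9 particles/mL / 1805.7 = 8.31 × 10^5 particles/mL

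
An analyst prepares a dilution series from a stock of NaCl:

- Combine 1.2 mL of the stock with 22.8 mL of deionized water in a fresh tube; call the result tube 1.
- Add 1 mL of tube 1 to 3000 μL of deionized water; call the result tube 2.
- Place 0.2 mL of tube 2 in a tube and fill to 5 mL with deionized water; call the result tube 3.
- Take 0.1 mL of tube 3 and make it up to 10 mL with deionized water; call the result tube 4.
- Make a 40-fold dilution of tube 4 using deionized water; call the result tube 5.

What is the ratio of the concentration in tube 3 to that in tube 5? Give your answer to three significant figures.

4.00 × 10^3

Step 1: 1.2 mL + 22.8 mL = 24 mL total → factor 24/1.2 = 20
Step 2: 1 mL + 3000 μL = 4 mL total → factor 4/1 = 4
Step 3: 0.2 mL brought to 5 mL → factor 5/0.2 = 25
Step 4: 0.1 mL brought to 10 mL → factor 10/0.1 = 100
Step 5: 40-fold → factor 40
Dilution factor to tube 3 = 2000; to tube 5 = 8 × 10^6
[tube 3]/[tube 5] = (factor to tube 5)/(factor to tube 3) = 8 × 10^6/2000 = 4.00 × 10^3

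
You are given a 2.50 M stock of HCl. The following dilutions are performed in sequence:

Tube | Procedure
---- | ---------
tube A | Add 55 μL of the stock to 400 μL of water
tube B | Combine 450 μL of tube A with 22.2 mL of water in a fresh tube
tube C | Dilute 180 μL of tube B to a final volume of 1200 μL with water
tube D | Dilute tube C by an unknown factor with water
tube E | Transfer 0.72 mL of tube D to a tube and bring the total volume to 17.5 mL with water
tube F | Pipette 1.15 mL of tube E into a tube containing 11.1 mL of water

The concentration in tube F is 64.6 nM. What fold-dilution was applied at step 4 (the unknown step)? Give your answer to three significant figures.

53.8-fold

Step 1: 55 μL + 400 μL = 455 μL total → factor 455/55 = 8.2727
Step 2: 450 μL + 22.2 mL = 22650 μL total → factor 22650/450 = 50.333
Step 3: 180 μL brought to 1200 μL → factor 1200/180 = 6.6667
Step 4: unknown factor x
Step 5: 0.72 mL brought to 17.5 mL → factor 17.5/0.72 = 24.306
Step 6: 1.15 mL + 11.1 mL = 12.25 mL total → factor 12.25/1.15 = 10.652
Product of known-step factors = 7.1872 × 10^5
Overall factor = 2.50 M / (64.6 nM) = 3.87 × 10^7
x = 3.87 × 10^7 / 7.1872 × 10^5 = 53.8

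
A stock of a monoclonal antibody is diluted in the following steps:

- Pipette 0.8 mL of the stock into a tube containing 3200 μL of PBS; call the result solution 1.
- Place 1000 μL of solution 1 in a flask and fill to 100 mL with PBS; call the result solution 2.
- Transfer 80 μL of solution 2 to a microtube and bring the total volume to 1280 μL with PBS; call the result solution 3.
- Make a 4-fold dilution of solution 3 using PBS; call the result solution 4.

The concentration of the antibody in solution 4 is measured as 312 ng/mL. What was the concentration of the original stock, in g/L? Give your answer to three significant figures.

Step 1: 0.8 mL + 3200 μL = 4 mL total → factor 4/0.8 = 5
Step 2: 1000 μL brought to 100 mL → factor 1 × 10^5/1000 = 100
Step 3: 80 μL brought to 1280 μL → factor 1280/80 = 16
Step 4: 4-fold → factor 4
Overall dilution factor = 5 × 100 × 16 × 4 = 32000
Stock = 312 ng/mL × 32000 = 9.984 × 10^6 ng/mL = 9.98 g/L

9.98 g/L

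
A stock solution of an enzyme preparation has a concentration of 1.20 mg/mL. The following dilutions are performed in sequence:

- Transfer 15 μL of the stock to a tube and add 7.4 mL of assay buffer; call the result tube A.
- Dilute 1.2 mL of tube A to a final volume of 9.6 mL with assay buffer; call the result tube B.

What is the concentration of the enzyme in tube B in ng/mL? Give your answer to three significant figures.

Step 1: 15 μL + 7.4 mL = 7415 μL total → factor 7415/15 = 494.33
Step 2: 1.2 mL brought to 9.6 mL → factor 9.6/1.2 = 8
Overall dilution factor = 494.33 × 8 = 3954.7
Final = 1.20 mg/mL / 3954.7 = 0.0003034 mg/mL = 303 ng/mL

303 ng/mL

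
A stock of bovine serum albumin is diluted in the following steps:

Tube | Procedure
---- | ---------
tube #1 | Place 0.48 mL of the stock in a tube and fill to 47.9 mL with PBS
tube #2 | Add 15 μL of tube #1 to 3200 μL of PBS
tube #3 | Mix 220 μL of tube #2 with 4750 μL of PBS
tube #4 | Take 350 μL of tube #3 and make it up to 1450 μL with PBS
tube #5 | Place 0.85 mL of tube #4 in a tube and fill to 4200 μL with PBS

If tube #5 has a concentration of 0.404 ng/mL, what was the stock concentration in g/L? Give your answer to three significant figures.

4.00 g/L

Step 1: 0.48 mL brought to 47.9 mL → factor 47.9/0.48 = 99.792
Step 2: 15 μL + 3200 μL = 3215 μL total → factor 3215/15 = 214.33
Step 3: 220 μL + 4750 μL = 4970 μL total → factor 4970/220 = 22.591
Step 4: 350 μL brought to 1450 μL → factor 1450/350 = 4.1429
Step 5: 0.85 mL brought to 4200 μL → factor 4.2/0.85 = 4.9412
Overall dilution factor = 99.792 × 214.33 × 22.591 × 4.1429 × 4.9412 = 9.8912 × 10^6
Stock = 0.404 ng/mL × 9.8912 × 10^6 = 3.996 × 10^6 ng/mL = 4.00 g/L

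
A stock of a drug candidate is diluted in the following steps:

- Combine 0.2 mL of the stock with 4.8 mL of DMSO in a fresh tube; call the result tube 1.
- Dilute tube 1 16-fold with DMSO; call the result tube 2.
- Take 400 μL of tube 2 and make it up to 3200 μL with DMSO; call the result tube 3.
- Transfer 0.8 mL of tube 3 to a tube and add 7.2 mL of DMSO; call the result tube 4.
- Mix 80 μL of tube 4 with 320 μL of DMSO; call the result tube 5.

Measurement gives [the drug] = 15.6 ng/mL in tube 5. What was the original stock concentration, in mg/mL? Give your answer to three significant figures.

2.50 mg/mL

Step 1: 0.2 mL + 4.8 mL = 5 mL total → factor 5/0.2 = 25
Step 2: 16-fold → factor 16
Step 3: 400 μL brought to 3200 μL → factor 3200/400 = 8
Step 4: 0.8 mL + 7.2 mL = 8 mL total → factor 8/0.8 = 10
Step 5: 80 μL + 320 μL = 400 μL total → factor 400/80 = 5
Overall dilution factor = 25 × 16 × 8 × 10 × 5 = 1.6 × 10^5
Stock = 15.6 ng/mL × 1.6 × 10^5 = 2.496 × 10^6 ng/mL = 2.50 mg/mL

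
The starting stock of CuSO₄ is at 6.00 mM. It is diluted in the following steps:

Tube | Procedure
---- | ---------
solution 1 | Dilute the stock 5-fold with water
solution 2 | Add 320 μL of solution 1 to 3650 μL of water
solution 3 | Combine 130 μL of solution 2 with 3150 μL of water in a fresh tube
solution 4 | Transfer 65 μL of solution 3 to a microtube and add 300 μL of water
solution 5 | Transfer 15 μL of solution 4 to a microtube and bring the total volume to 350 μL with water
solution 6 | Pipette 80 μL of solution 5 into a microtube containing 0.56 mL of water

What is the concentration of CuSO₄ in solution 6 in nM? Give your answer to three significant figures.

Step 1: 5-fold → factor 5
Step 2: 320 μL + 3650 μL = 3970 μL total → factor 3970/320 = 12.406
Step 3: 130 μL + 3150 μL = 3280 μL total → factor 3280/130 = 25.231
Step 4: 65 μL + 300 μL = 365 μL total → factor 365/65 = 5.6154
Step 5: 15 μL brought to 350 μL → factor 350/15 = 23.333
Step 6: 80 μL + 0.56 mL = 640 μL total → factor 640/80 = 8
Overall dilution factor = 5 × 12.406 × 25.231 × 5.6154 × 23.333 × 8 = 1.6405 × 10^6
Final = 6.00 mM / 1.6405 × 10^6 = 3.657 × 10^-6 mM = 3.66 nM

3.66 nM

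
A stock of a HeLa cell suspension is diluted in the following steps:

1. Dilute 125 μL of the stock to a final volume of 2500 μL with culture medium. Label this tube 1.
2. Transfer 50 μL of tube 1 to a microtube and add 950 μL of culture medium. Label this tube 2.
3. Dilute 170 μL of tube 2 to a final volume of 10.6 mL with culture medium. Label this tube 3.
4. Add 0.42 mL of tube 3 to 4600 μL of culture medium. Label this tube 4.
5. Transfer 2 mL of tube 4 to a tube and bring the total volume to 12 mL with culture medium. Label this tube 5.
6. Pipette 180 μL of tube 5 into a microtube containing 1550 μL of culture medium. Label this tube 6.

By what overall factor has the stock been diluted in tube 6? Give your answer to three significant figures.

Step 1: 125 μL brought to 2500 μL → factor 2500/125 = 20
Step 2: 50 μL + 950 μL = 1000 μL total → factor 1000/50 = 20
Step 3: 170 μL brought to 10.6 mL → factor 10600/170 = 62.353
Step 4: 0.42 mL + 4600 μL = 5.02 mL total → factor 5.02/0.42 = 11.952
Step 5: 2 mL brought to 12 mL → factor 12/2 = 6
Step 6: 180 μL + 1550 μL = 1730 μL total → factor 1730/180 = 9.6111
Overall dilution factor = 20 × 20 × 62.353 × 11.952 × 6 × 9.6111 = 1.7191 × 10^7

1.72 × 10^7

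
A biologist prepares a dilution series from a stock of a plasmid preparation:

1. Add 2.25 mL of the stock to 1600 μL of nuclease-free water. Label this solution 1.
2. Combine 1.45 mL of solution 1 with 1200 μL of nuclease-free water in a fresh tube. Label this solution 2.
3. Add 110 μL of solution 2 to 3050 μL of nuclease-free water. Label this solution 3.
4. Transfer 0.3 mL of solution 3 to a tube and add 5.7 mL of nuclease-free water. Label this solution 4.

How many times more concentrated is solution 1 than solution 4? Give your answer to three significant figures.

1.05 × 10^3

Step 1: 2.25 mL + 1600 μL = 3.85 mL total → factor 3.85/2.25 = 1.7111
Step 2: 1.45 mL + 1200 μL = 2.65 mL total → factor 2.65/1.45 = 1.8276
Step 3: 110 μL + 3050 μL = 3160 μL total → factor 3160/110 = 28.727
Step 4: 0.3 mL + 5.7 mL = 6 mL total → factor 6/0.3 = 20
Dilution factor to solution 1 = 1.7111; to solution 4 = 1796.7
[solution 1]/[solution 4] = (factor to solution 4)/(factor to solution 1) = 1796.7/1.7111 = 1.05 × 10^3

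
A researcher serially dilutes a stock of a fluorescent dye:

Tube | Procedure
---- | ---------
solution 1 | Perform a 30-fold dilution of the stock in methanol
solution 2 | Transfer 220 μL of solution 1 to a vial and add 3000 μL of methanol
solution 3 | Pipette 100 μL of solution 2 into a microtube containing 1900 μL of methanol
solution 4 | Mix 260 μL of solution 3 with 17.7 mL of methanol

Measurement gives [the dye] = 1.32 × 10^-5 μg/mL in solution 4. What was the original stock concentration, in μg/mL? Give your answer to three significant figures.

Step 1: 30-fold → factor 30
Step 2: 220 μL + 3000 μL = 3220 μL total → factor 3220/220 = 14.636
Step 3: 100 μL + 1900 μL = 2000 μL total → factor 2000/100 = 20
Step 4: 260 μL + 17.7 mL = 17960 μL total → factor 17960/260 = 69.077
Overall dilution factor = 30 × 14.636 × 20 × 69.077 = 6.0662 × 10^5
Stock = 1.32 × 10^-5 μg/mL × 6.0662 × 10^5 = 8.01 μg/mL

8.01 μg/mL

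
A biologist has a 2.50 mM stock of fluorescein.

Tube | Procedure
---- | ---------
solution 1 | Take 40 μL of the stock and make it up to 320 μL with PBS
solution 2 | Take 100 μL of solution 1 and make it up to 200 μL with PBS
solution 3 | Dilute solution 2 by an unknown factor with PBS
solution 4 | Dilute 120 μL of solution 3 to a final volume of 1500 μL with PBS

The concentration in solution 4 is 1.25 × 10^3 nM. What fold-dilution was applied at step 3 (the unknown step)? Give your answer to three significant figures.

10.0-fold

Step 1: 40 μL brought to 320 μL → factor 320/40 = 8
Step 2: 100 μL brought to 200 μL → factor 200/100 = 2
Step 3: unknown factor x
Step 4: 120 μL brought to 1500 μL → factor 1500/120 = 12.5
Product of known-step factors = 200
Overall factor = 2.50 mM / (1.25 × 10^3 nM) = 2000
x = 2000 / 200 = 10.0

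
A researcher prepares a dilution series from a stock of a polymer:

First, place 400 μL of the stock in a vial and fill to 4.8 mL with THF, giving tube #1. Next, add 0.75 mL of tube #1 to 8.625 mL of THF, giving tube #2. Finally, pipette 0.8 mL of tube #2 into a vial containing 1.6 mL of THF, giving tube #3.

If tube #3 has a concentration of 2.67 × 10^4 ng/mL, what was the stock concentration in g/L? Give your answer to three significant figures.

12.0 g/L

Step 1: 400 μL brought to 4.8 mL → factor 4800/400 = 12
Step 2: 0.75 mL + 8.625 mL = 9.375 mL total → factor 9.375/0.75 = 12.5
Step 3: 0.8 mL + 1.6 mL = 2.4 mL total → factor 2.4/0.8 = 3
Overall dilution factor = 12 × 12.5 × 3 = 450
Stock = 2.67 × 10^4 ng/mL × 450 = 1.202 × 10^7 ng/mL = 12.0 g/L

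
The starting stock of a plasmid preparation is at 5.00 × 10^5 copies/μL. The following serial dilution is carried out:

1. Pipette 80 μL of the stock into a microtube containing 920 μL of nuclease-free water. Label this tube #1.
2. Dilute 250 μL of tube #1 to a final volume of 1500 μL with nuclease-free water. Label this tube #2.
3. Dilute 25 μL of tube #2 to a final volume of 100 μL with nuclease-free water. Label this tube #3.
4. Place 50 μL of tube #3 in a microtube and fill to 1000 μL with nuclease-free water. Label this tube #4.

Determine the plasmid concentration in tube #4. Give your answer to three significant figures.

Step 1: 80 μL + 920 μL = 1000 μL total → factor 1000/80 = 12.5
Step 2: 250 μL brought to 1500 μL → factor 1500/250 = 6
Step 3: 25 μL brought to 100 μL → factor 100/25 = 4
Step 4: 50 μL brought to 1000 μL → factor 1000/50 = 20
Overall dilution factor = 12.5 × 6 × 4 × 20 = 6000
Final = 5.00 × 10^5 copies/μL / 6000 = 83.3 copies/μL

83.3 copies/μL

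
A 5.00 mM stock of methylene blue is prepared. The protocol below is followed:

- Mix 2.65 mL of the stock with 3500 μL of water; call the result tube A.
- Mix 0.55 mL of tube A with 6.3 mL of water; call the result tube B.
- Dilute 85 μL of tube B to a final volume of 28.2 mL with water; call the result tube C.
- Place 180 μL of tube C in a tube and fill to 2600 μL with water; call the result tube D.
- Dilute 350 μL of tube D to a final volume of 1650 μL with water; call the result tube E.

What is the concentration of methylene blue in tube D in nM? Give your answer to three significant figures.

36.1 nM

Step 1: 2.65 mL + 3500 μL = 6.15 mL total → factor 6.15/2.65 = 2.3208
Step 2: 0.55 mL + 6.3 mL = 6.85 mL total → factor 6.85/0.55 = 12.455
Step 3: 85 μL brought to 28.2 mL → factor 28200/85 = 331.76
Step 4: 180 μL brought to 2600 μL → factor 2600/180 = 14.444
Dilution factor through tube D = 2.3208 × 12.455 × 331.76 × 14.444 = 1.3851 × 10^5
[tube D] = 5.00 mM / 1.3851 × 10^5 = 3.610 × 10^-5 mM = 36.1 nM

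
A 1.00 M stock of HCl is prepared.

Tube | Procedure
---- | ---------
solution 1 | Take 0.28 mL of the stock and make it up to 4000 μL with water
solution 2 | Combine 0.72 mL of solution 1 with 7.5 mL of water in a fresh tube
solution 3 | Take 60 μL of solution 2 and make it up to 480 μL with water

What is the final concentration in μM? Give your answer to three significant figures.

Step 1: 0.28 mL brought to 4000 μL → factor 4/0.28 = 14.286
Step 2: 0.72 mL + 7.5 mL = 8.22 mL total → factor 8.22/0.72 = 11.417
Step 3: 60 μL brought to 480 μL → factor 480/60 = 8
Overall dilution factor = 14.286 × 11.417 × 8 = 1304.8
Final = 1.00 M / 1304.8 = 0.0007664 M = 766 μM

766 μM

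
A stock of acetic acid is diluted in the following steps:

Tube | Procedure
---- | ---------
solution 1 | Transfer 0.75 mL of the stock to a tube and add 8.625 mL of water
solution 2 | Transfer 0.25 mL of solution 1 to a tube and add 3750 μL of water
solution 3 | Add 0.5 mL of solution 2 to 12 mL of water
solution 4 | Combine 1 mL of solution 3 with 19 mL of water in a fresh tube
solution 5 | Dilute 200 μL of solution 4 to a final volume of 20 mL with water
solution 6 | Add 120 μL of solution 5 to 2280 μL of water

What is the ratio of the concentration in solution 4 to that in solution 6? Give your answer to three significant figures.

2.00 × 10^3

Step 1: 0.75 mL + 8.625 mL = 9.375 mL total → factor 9.375/0.75 = 12.5
Step 2: 0.25 mL + 3750 μL = 4 mL total → factor 4/0.25 = 16
Step 3: 0.5 mL + 12 mL = 12.5 mL total → factor 12.5/0.5 = 25
Step 4: 1 mL + 19 mL = 20 mL total → factor 20/1 = 20
Step 5: 200 μL brought to 20 mL → factor 20000/200 = 100
Step 6: 120 μL + 2280 μL = 2400 μL total → factor 2400/120 = 20
Dilution factor to solution 4 = 1 × 10^5; to solution 6 = 2 × 10^8
[solution 4]/[solution 6] = (factor to solution 6)/(factor to solution 4) = 2 × 10^8/1 × 10^5 = 2.00 × 10^3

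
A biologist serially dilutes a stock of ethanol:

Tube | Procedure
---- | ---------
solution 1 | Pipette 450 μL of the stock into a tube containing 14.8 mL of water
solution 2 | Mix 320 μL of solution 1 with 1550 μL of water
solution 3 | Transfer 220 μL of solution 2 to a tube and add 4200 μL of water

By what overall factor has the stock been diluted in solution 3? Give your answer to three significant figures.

3.98 × 10^3

Step 1: 450 μL + 14.8 mL = 15250 μL total → factor 15250/450 = 33.889
Step 2: 320 μL + 1550 μL = 1870 μL total → factor 1870/320 = 5.8438
Step 3: 220 μL + 4200 μL = 4420 μL total → factor 4420/220 = 20.091
Overall dilution factor = 33.889 × 5.8438 × 20.091 = 3978.8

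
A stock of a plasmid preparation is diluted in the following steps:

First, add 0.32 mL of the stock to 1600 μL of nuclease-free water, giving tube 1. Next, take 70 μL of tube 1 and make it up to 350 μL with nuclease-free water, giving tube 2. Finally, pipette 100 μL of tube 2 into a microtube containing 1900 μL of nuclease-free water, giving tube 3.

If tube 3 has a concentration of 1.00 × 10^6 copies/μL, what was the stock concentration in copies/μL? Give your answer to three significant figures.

6.00 × 10^8 copies/μL

Step 1: 0.32 mL + 1600 μL = 1.92 mL total → factor 1.92/0.32 = 6
Step 2: 70 μL brought to 350 μL → factor 350/70 = 5
Step 3: 100 μL + 1900 μL = 2000 μL total → factor 2000/100 = 20
Overall dilution factor = 6 × 5 × 20 = 600
Stock = 1.00 × 10^6 copies/μL × 600 = 6.00 × 10^8 copies/μL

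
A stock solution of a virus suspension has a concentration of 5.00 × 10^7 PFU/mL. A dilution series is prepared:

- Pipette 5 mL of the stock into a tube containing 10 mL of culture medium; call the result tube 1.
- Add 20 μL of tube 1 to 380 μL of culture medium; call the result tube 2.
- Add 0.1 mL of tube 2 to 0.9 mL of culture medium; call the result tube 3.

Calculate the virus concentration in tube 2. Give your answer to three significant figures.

Step 1: 5 mL + 10 mL = 15 mL total → factor 15/5 = 3
Step 2: 20 μL + 380 μL = 400 μL total → factor 400/20 = 20
Dilution factor through tube 2 = 3 × 20 = 60
[tube 2] = 5.00 × 10^7 PFU/mL / 60 = 8.33 × 10^5 PFU/mL

8.33 × 10^5 PFU/mL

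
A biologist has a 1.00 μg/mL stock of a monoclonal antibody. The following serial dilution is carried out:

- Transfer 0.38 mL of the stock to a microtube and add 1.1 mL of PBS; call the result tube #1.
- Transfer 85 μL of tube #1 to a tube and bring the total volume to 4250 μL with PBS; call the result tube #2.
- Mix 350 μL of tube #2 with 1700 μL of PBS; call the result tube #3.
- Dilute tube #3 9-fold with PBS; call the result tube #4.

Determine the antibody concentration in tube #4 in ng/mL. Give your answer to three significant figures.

Step 1: 0.38 mL + 1.1 mL = 1.48 mL total → factor 1.48/0.38 = 3.8947
Step 2: 85 μL brought to 4250 μL → factor 4250/85 = 50
Step 3: 350 μL + 1700 μL = 2050 μL total → factor 2050/350 = 5.8571
Step 4: 9-fold → factor 9
Overall dilution factor = 3.8947 × 50 × 5.8571 × 9 = 10265
Final = 1.00 μg/mL / 10265 = 9.741 × 10^-5 μg/mL = 0.0974 ng/mL

0.0974 ng/mL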